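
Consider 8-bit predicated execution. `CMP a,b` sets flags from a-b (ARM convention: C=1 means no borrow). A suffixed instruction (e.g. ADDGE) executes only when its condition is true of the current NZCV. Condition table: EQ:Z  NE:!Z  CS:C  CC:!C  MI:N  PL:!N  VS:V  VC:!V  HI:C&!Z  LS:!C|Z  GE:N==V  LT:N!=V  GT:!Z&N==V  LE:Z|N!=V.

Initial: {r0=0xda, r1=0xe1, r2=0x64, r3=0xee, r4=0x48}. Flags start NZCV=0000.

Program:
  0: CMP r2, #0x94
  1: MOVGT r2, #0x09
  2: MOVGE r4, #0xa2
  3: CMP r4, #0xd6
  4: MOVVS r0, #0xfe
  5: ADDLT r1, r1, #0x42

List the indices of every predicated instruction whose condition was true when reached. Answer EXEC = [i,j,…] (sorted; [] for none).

EXEC = [1,2,5]

[0] flags=1001 → (cmp)
[1] flags=1001 GT?T → r2=0x09
[2] flags=1001 GE?T → r4=0xa2
[3] flags=1000 → (cmp)
[4] flags=1000 VS?F → skip
[5] flags=1000 LT?T → r1=0x23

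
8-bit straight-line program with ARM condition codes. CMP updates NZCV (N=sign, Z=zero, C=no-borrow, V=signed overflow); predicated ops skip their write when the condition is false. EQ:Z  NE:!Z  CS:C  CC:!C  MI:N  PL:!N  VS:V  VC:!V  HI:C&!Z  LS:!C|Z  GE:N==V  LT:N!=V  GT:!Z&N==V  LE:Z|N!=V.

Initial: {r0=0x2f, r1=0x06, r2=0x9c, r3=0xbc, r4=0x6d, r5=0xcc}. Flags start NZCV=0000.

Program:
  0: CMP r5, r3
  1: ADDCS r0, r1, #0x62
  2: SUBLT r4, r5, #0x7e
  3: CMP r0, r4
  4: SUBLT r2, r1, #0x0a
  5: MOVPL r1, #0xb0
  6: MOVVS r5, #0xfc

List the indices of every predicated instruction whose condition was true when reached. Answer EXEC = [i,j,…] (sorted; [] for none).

[0] flags=0010 → (cmp)
[1] flags=0010 CS?T → r0=0x68
[2] flags=0010 LT?F → skip
[3] flags=1000 → (cmp)
[4] flags=1000 LT?T → r2=0xfc
[5] flags=1000 PL?F → skip
[6] flags=1000 VS?F → skip

EXEC = [1,4]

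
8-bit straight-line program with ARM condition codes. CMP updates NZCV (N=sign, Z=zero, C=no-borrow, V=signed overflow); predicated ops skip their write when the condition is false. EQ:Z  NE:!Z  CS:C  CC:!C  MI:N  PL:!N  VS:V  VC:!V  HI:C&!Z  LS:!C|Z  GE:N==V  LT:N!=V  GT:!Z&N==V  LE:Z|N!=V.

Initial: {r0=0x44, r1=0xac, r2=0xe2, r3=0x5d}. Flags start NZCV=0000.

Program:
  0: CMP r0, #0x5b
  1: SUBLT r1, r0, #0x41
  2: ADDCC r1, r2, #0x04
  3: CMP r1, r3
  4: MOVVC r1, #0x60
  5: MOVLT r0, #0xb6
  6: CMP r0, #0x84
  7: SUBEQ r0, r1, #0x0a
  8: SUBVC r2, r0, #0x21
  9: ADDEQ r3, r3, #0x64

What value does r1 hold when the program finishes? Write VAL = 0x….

VAL = 0x60

0: ✓ CMP  NZCV=1000
1: ✓ SUBLT  r1←0x03
2: ✓ ADDCC  r1←0xe6
3: ✓ CMP  NZCV=1010
4: ✓ MOVVC  r1←0x60
5: ✓ MOVLT  r0←0xb6
6: ✓ CMP  NZCV=0010
7: · SUBEQ
8: ✓ SUBVC  r2←0x95
9: · ADDEQ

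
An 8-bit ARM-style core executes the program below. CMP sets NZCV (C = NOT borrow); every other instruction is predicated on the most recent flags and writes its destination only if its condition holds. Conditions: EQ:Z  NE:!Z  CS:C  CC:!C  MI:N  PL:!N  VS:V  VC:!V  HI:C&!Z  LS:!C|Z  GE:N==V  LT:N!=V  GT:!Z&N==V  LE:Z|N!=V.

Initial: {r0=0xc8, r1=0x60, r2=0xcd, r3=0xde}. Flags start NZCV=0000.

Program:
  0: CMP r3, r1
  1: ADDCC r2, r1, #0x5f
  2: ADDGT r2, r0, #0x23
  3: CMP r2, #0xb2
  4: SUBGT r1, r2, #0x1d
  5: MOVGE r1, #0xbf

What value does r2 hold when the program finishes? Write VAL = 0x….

VAL = 0xcd

0: ✓ CMP  NZCV=0011
1: · ADDCC
2: · ADDGT
3: ✓ CMP  NZCV=0010
4: ✓ SUBGT  r1←0xb0
5: ✓ MOVGE  r1←0xbf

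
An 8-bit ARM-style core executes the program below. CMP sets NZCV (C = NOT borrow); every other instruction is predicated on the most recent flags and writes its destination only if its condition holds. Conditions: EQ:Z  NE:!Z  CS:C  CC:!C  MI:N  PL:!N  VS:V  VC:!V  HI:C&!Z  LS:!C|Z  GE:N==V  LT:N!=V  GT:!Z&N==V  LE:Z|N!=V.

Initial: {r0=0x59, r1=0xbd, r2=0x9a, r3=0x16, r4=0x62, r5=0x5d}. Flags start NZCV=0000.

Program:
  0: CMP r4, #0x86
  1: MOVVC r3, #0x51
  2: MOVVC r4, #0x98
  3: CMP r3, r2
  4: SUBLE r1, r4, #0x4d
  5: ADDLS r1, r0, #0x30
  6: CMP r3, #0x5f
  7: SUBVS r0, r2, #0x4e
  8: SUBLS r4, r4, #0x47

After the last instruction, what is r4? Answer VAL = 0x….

VAL = 0x1b

[0] flags=1001 → (cmp)
[1] flags=1001 VC?F → skip
[2] flags=1001 VC?F → skip
[3] flags=0000 → (cmp)
[4] flags=0000 LE?F → skip
[5] flags=0000 LS?T → r1=0x89
[6] flags=1000 → (cmp)
[7] flags=1000 VS?F → skip
[8] flags=1000 LS?T → r4=0x1b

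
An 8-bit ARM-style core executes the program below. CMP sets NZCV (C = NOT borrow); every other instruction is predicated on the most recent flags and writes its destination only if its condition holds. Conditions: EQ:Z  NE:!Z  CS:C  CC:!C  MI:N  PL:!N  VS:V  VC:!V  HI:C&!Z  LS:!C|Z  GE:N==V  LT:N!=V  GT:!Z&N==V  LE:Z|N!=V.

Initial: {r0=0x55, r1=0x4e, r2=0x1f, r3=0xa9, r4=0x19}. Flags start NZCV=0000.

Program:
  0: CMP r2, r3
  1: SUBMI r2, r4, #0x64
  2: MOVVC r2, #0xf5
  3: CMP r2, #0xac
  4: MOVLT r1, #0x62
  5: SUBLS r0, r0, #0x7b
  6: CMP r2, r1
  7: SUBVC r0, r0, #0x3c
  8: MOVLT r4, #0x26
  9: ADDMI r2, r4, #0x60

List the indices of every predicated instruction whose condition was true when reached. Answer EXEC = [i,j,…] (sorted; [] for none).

0: ✓ CMP  NZCV=0000
1: · SUBMI
2: ✓ MOVVC  r2←0xf5
3: ✓ CMP  NZCV=0010
4: · MOVLT
5: · SUBLS
6: ✓ CMP  NZCV=1010
7: ✓ SUBVC  r0←0x19
8: ✓ MOVLT  r4←0x26
9: ✓ ADDMI  r2←0x86

EXEC = [2,7,8,9]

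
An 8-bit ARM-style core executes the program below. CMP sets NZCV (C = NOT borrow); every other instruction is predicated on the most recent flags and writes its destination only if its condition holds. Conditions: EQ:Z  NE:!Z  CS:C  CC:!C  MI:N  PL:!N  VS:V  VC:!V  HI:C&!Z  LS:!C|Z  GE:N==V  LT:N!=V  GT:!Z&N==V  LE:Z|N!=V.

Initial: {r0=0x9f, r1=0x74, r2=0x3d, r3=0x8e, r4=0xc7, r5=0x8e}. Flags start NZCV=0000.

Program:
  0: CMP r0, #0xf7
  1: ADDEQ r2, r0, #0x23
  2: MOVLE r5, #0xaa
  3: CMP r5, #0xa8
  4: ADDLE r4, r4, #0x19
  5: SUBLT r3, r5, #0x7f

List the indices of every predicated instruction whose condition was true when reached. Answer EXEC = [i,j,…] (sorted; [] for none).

[0] flags=1000 → (cmp)
[1] flags=1000 EQ?F → skip
[2] flags=1000 LE?T → r5=0xaa
[3] flags=0010 → (cmp)
[4] flags=0010 LE?F → skip
[5] flags=0010 LT?F → skip

EXEC = [2]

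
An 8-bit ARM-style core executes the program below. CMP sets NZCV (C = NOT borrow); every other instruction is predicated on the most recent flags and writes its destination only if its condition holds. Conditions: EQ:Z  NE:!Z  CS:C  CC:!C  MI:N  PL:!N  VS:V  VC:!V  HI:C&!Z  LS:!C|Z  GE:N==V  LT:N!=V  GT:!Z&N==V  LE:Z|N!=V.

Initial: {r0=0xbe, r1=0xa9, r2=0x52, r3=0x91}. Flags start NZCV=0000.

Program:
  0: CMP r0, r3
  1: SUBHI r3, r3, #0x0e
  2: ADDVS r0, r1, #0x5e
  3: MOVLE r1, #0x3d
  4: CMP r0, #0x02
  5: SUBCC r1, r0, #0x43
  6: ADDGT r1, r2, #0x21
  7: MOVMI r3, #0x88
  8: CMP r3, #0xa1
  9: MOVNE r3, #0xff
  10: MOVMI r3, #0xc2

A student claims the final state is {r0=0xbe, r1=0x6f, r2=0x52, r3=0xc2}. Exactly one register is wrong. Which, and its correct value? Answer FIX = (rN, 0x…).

FIX = (r1, 0xa9)

0: ✓ CMP  NZCV=0010
1: ✓ SUBHI  r3←0x83
2: · ADDVS
3: · MOVLE
4: ✓ CMP  NZCV=1010
5: · SUBCC
6: · ADDGT
7: ✓ MOVMI  r3←0x88
8: ✓ CMP  NZCV=1000
9: ✓ MOVNE  r3←0xff
10: ✓ MOVMI  r3←0xc2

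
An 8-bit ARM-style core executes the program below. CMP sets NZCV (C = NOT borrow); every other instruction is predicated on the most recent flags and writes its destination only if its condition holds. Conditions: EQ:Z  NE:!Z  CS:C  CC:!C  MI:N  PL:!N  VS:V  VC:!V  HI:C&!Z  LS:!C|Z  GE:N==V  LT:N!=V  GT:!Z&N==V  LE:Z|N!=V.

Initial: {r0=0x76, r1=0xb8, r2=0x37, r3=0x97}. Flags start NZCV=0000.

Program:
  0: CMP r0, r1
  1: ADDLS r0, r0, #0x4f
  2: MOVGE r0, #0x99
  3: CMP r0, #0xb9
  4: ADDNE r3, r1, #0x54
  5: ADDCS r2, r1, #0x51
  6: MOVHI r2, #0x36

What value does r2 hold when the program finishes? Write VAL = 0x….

VAL = 0x37

[0] flags=1001 → (cmp)
[1] flags=1001 LS?T → r0=0xc5
[2] flags=1001 GE?T → r0=0x99
[3] flags=1000 → (cmp)
[4] flags=1000 NE?T → r3=0x0c
[5] flags=1000 CS?F → skip
[6] flags=1000 HI?F → skip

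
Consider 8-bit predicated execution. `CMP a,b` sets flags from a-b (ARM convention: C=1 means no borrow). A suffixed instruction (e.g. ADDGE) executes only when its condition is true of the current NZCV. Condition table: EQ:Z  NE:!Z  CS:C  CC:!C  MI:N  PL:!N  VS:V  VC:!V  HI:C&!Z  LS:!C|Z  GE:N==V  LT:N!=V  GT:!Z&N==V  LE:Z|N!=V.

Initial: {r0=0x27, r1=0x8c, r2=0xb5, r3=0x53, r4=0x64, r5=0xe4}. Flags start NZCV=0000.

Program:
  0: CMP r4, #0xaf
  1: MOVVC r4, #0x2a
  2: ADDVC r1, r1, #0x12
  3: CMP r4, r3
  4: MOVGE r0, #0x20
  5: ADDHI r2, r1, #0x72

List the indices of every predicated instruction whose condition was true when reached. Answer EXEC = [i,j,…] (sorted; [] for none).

[0] flags=1001 → (cmp)
[1] flags=1001 VC?F → skip
[2] flags=1001 VC?F → skip
[3] flags=0010 → (cmp)
[4] flags=0010 GE?T → r0=0x20
[5] flags=0010 HI?T → r2=0xfe

EXEC = [4,5]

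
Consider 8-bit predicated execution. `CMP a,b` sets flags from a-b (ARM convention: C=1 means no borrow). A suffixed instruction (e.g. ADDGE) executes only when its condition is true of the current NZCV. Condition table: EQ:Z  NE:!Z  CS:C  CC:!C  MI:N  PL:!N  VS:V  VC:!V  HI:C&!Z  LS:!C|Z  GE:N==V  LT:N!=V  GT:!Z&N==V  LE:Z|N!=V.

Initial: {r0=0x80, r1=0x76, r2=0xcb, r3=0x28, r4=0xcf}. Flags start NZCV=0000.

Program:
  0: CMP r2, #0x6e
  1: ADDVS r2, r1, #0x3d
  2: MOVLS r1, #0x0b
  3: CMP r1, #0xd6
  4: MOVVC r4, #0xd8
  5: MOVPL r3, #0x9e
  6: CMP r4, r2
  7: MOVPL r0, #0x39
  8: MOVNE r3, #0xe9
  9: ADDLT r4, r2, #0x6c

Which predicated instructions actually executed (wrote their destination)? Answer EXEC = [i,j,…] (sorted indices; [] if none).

EXEC = [1,7,8]

[0] flags=0011 → (cmp)
[1] flags=0011 VS?T → r2=0xb3
[2] flags=0011 LS?F → skip
[3] flags=1001 → (cmp)
[4] flags=1001 VC?F → skip
[5] flags=1001 PL?F → skip
[6] flags=0010 → (cmp)
[7] flags=0010 PL?T → r0=0x39
[8] flags=0010 NE?T → r3=0xe9
[9] flags=0010 LT?F → skip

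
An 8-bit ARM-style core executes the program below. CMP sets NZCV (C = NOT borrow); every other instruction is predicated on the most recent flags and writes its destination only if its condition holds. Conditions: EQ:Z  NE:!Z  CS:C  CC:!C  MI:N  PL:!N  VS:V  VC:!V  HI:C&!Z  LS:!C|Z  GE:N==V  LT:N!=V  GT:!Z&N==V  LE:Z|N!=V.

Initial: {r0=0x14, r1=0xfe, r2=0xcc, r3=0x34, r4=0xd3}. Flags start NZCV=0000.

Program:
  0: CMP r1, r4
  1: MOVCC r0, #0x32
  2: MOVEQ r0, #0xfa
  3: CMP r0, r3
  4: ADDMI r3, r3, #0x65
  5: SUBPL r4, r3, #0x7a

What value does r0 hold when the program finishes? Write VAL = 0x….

[0] flags=0010 → (cmp)
[1] flags=0010 CC?F → skip
[2] flags=0010 EQ?F → skip
[3] flags=1000 → (cmp)
[4] flags=1000 MI?T → r3=0x99
[5] flags=1000 PL?F → skip

VAL = 0x14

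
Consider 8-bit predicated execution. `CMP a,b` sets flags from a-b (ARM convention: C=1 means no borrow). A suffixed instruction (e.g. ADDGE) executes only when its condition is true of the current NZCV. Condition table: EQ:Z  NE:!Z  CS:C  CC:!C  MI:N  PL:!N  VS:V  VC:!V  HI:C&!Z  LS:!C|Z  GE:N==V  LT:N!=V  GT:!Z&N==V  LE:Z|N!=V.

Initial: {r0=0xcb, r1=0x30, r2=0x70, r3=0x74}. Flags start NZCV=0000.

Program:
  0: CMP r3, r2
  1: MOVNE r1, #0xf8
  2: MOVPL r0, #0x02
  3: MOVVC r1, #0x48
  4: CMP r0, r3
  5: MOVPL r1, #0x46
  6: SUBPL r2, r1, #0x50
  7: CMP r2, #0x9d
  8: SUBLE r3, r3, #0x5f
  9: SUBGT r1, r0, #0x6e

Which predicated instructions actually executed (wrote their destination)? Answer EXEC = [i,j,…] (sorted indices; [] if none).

[0] flags=0010 → (cmp)
[1] flags=0010 NE?T → r1=0xf8
[2] flags=0010 PL?T → r0=0x02
[3] flags=0010 VC?T → r1=0x48
[4] flags=1000 → (cmp)
[5] flags=1000 PL?F → skip
[6] flags=1000 PL?F → skip
[7] flags=1001 → (cmp)
[8] flags=1001 LE?F → skip
[9] flags=1001 GT?T → r1=0x94

EXEC = [1,2,3,9]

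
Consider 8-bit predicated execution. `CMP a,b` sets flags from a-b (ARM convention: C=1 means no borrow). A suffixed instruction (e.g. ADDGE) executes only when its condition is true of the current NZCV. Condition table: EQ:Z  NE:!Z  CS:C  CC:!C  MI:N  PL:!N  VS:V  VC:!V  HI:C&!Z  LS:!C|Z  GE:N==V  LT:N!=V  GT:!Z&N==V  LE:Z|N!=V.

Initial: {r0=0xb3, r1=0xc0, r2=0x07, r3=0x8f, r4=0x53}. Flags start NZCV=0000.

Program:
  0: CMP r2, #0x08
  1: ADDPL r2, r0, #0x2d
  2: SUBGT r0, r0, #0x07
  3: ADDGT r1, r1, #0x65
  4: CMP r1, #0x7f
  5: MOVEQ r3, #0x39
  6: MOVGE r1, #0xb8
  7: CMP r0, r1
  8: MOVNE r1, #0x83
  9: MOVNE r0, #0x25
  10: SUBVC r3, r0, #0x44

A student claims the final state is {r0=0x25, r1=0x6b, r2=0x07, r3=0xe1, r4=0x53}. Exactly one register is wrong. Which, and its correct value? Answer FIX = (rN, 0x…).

FIX = (r1, 0x83)

0: ✓ CMP  NZCV=1000
1: · ADDPL
2: · SUBGT
3: · ADDGT
4: ✓ CMP  NZCV=0011
5: · MOVEQ
6: · MOVGE
7: ✓ CMP  NZCV=1000
8: ✓ MOVNE  r1←0x83
9: ✓ MOVNE  r0←0x25
10: ✓ SUBVC  r3←0xe1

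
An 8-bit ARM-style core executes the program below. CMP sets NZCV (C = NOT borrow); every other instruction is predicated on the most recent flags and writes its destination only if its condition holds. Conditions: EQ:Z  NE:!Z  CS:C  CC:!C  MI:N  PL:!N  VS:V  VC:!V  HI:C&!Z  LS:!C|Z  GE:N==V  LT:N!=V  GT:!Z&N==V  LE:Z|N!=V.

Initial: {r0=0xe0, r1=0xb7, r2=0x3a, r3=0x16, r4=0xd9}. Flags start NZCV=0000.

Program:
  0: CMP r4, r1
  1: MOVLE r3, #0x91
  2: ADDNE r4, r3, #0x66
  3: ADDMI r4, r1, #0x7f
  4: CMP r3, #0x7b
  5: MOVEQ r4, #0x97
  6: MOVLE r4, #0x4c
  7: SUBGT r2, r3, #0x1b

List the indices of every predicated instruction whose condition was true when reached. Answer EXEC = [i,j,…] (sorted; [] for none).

EXEC = [2,6]

[0] flags=0010 → (cmp)
[1] flags=0010 LE?F → skip
[2] flags=0010 NE?T → r4=0x7c
[3] flags=0010 MI?F → skip
[4] flags=1000 → (cmp)
[5] flags=1000 EQ?F → skip
[6] flags=1000 LE?T → r4=0x4c
[7] flags=1000 GT?F → skip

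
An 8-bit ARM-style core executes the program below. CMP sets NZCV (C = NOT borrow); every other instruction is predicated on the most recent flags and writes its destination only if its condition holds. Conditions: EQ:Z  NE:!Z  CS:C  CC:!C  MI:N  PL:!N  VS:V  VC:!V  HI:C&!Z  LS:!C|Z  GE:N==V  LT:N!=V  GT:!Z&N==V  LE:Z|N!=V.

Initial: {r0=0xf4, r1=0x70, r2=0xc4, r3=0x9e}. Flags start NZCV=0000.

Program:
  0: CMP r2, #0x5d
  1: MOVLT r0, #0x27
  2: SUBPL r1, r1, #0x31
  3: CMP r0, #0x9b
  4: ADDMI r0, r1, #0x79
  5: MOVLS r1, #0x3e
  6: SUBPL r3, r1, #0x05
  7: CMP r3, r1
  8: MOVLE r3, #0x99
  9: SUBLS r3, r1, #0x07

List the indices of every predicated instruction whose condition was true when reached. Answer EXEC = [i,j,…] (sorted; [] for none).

EXEC = [1,2,4,5,8]

0: ✓ CMP  NZCV=0011
1: ✓ MOVLT  r0←0x27
2: ✓ SUBPL  r1←0x3f
3: ✓ CMP  NZCV=1001
4: ✓ ADDMI  r0←0xb8
5: ✓ MOVLS  r1←0x3e
6: · SUBPL
7: ✓ CMP  NZCV=0011
8: ✓ MOVLE  r3←0x99
9: · SUBLS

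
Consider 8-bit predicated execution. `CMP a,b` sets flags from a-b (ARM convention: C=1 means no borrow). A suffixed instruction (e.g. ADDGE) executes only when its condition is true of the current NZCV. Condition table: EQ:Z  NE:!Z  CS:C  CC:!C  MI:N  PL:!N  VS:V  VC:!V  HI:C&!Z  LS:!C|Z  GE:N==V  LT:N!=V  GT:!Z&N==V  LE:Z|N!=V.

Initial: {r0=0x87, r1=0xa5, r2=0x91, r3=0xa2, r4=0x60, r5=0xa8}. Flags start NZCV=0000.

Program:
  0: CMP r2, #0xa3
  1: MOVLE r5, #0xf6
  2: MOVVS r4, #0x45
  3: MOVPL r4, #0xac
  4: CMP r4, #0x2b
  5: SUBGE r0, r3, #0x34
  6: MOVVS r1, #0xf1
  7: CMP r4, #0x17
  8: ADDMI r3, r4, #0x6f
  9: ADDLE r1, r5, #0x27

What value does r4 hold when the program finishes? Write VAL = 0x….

[0] flags=1000 → (cmp)
[1] flags=1000 LE?T → r5=0xf6
[2] flags=1000 VS?F → skip
[3] flags=1000 PL?F → skip
[4] flags=0010 → (cmp)
[5] flags=0010 GE?T → r0=0x6e
[6] flags=0010 VS?F → skip
[7] flags=0010 → (cmp)
[8] flags=0010 MI?F → skip
[9] flags=0010 LE?F → skip

VAL = 0x60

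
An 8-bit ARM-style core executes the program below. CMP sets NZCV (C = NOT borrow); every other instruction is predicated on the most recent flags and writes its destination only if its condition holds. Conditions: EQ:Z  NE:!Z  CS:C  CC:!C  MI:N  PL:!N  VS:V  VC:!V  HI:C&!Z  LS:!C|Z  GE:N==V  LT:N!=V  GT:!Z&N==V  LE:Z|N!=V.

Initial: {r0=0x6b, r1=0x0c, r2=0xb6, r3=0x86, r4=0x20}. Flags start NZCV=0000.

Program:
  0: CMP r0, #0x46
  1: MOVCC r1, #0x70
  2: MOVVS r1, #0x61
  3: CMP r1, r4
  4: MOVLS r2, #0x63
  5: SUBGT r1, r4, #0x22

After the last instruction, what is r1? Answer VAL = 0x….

VAL = 0x0c

0: ✓ CMP  NZCV=0010
1: · MOVCC
2: · MOVVS
3: ✓ CMP  NZCV=1000
4: ✓ MOVLS  r2←0x63
5: · SUBGT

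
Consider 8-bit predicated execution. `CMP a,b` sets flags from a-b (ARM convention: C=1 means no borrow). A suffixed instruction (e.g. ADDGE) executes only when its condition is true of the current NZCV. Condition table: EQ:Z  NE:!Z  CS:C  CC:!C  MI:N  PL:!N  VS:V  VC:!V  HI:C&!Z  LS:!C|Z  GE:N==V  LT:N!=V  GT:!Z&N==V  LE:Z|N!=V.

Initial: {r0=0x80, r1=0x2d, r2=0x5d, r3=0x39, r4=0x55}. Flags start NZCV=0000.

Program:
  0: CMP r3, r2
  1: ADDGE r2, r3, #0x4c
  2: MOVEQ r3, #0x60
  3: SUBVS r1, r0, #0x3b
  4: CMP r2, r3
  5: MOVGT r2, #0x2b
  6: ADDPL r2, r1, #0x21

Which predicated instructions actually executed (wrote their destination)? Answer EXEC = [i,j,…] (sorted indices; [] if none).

[0] flags=1000 → (cmp)
[1] flags=1000 GE?F → skip
[2] flags=1000 EQ?F → skip
[3] flags=1000 VS?F → skip
[4] flags=0010 → (cmp)
[5] flags=0010 GT?T → r2=0x2b
[6] flags=0010 PL?T → r2=0x4e

EXEC = [5,6]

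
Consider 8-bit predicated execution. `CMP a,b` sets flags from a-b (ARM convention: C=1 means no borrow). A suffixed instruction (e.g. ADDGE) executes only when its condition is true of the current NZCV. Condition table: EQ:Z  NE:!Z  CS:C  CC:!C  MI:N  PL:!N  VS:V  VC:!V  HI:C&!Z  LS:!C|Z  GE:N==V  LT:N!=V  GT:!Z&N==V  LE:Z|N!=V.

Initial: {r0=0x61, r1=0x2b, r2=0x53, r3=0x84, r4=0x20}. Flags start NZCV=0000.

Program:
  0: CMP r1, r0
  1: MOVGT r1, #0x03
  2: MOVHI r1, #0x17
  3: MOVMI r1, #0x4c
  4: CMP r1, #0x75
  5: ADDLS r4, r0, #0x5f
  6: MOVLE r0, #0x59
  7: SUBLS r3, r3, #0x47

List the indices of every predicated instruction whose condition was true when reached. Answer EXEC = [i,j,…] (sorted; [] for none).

EXEC = [3,5,6,7]

0: ✓ CMP  NZCV=1000
1: · MOVGT
2: · MOVHI
3: ✓ MOVMI  r1←0x4c
4: ✓ CMP  NZCV=1000
5: ✓ ADDLS  r4←0xc0
6: ✓ MOVLE  r0←0x59
7: ✓ SUBLS  r3←0x3d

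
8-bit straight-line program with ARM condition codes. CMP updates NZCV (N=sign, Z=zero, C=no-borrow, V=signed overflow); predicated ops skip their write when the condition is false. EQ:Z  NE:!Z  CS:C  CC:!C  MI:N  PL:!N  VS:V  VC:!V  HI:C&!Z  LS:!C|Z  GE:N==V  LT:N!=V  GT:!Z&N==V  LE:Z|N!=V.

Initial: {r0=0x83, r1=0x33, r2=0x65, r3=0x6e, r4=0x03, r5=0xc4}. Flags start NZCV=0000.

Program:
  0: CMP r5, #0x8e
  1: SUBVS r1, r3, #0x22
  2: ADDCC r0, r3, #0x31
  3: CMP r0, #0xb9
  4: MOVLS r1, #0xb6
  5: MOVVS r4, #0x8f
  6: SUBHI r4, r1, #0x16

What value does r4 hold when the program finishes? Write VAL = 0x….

[0] flags=0010 → (cmp)
[1] flags=0010 VS?F → skip
[2] flags=0010 CC?F → skip
[3] flags=1000 → (cmp)
[4] flags=1000 LS?T → r1=0xb6
[5] flags=1000 VS?F → skip
[6] flags=1000 HI?F → skip

VAL = 0x03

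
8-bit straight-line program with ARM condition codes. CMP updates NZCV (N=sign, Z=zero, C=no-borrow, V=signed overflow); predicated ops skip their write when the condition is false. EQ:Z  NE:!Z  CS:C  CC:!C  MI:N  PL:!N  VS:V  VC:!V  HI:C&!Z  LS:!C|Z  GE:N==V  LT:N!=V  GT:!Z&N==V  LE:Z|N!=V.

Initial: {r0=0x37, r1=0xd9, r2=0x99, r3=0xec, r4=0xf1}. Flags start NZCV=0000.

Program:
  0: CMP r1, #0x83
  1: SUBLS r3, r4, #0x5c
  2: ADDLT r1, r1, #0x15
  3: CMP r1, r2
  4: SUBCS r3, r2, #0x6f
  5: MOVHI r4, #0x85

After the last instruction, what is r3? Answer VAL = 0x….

[0] flags=0010 → (cmp)
[1] flags=0010 LS?F → skip
[2] flags=0010 LT?F → skip
[3] flags=0010 → (cmp)
[4] flags=0010 CS?T → r3=0x2a
[5] flags=0010 HI?T → r4=0x85

VAL = 0x2a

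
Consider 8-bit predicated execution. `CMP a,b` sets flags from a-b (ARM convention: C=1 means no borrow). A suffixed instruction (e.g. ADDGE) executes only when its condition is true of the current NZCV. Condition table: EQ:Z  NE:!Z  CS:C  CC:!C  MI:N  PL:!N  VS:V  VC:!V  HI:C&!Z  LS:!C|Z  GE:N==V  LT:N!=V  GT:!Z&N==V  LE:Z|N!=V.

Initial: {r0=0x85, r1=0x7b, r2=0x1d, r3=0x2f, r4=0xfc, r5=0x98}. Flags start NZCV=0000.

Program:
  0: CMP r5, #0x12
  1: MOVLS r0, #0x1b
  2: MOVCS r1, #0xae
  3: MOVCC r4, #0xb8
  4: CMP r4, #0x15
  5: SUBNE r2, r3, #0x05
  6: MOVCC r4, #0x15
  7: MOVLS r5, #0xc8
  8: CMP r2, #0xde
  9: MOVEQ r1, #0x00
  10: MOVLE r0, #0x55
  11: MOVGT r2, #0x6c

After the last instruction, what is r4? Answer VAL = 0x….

VAL = 0xfc

[0] flags=1010 → (cmp)
[1] flags=1010 LS?F → skip
[2] flags=1010 CS?T → r1=0xae
[3] flags=1010 CC?F → skip
[4] flags=1010 → (cmp)
[5] flags=1010 NE?T → r2=0x2a
[6] flags=1010 CC?F → skip
[7] flags=1010 LS?F → skip
[8] flags=0000 → (cmp)
[9] flags=0000 EQ?F → skip
[10] flags=0000 LE?F → skip
[11] flags=0000 GT?T → r2=0x6c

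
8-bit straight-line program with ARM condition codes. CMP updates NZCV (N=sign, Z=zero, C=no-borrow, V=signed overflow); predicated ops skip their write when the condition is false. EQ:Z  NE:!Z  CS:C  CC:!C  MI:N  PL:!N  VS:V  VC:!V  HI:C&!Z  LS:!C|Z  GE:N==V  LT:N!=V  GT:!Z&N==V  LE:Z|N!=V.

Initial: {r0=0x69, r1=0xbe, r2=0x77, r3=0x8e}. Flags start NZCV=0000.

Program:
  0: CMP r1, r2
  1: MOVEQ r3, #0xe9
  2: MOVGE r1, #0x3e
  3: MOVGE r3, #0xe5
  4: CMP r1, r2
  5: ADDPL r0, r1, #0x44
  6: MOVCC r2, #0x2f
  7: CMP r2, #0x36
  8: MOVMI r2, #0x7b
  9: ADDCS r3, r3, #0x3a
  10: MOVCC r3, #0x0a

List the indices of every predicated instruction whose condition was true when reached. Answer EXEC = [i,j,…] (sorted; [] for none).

0: ✓ CMP  NZCV=0011
1: · MOVEQ
2: · MOVGE
3: · MOVGE
4: ✓ CMP  NZCV=0011
5: ✓ ADDPL  r0←0x02
6: · MOVCC
7: ✓ CMP  NZCV=0010
8: · MOVMI
9: ✓ ADDCS  r3←0xc8
10: · MOVCC

EXEC = [5,9]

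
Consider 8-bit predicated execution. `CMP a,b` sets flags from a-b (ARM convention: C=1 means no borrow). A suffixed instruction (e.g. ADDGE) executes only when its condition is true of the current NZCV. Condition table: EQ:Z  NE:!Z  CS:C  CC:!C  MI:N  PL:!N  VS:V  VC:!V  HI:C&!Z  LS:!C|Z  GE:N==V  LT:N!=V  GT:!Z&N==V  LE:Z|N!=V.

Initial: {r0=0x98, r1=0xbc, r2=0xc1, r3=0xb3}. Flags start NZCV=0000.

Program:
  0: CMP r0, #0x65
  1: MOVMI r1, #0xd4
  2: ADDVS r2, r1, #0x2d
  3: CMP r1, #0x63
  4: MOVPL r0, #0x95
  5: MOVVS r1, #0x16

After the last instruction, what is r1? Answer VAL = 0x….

[0] flags=0011 → (cmp)
[1] flags=0011 MI?F → skip
[2] flags=0011 VS?T → r2=0xe9
[3] flags=0011 → (cmp)
[4] flags=0011 PL?T → r0=0x95
[5] flags=0011 VS?T → r1=0x16

VAL = 0x16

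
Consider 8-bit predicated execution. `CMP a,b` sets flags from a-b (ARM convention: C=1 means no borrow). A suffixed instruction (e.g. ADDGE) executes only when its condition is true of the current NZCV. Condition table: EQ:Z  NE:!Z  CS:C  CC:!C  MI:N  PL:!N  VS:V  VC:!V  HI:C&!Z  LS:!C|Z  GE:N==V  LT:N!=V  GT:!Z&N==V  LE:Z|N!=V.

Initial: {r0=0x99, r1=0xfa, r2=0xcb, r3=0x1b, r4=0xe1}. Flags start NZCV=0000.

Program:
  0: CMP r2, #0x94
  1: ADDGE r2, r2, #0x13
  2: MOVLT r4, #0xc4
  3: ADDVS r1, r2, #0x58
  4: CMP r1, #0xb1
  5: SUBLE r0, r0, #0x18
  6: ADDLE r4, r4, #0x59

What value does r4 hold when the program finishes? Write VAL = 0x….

[0] flags=0010 → (cmp)
[1] flags=0010 GE?T → r2=0xde
[2] flags=0010 LT?F → skip
[3] flags=0010 VS?F → skip
[4] flags=0010 → (cmp)
[5] flags=0010 LE?F → skip
[6] flags=0010 LE?F → skip

VAL = 0xe1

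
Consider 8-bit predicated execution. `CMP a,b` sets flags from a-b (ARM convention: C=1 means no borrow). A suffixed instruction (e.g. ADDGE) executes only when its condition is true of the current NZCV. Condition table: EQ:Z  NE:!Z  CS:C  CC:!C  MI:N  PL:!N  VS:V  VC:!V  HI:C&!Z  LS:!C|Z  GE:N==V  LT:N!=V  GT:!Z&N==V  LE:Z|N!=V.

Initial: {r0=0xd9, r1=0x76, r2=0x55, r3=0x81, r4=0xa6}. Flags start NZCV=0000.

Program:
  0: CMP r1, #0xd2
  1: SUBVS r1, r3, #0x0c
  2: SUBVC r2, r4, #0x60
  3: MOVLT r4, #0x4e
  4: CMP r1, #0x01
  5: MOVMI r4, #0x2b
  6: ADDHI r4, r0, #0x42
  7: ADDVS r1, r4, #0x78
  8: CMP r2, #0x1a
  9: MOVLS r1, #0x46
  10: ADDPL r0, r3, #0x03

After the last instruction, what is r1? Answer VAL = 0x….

VAL = 0x75

0: ✓ CMP  NZCV=1001
1: ✓ SUBVS  r1←0x75
2: · SUBVC
3: · MOVLT
4: ✓ CMP  NZCV=0010
5: · MOVMI
6: ✓ ADDHI  r4←0x1b
7: · ADDVS
8: ✓ CMP  NZCV=0010
9: · MOVLS
10: ✓ ADDPL  r0←0x84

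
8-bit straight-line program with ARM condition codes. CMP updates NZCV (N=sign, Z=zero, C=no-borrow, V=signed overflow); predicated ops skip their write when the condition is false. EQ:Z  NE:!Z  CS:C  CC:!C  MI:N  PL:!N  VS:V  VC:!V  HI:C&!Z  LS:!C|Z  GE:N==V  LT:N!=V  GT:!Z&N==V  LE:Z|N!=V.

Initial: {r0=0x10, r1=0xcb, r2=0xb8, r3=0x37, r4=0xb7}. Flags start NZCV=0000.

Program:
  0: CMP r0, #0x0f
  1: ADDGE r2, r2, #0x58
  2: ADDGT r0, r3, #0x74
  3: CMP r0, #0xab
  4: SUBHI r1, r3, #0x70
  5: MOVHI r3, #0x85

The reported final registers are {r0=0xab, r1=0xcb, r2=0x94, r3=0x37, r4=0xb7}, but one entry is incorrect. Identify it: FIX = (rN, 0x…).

FIX = (r2, 0x10)

[0] flags=0010 → (cmp)
[1] flags=0010 GE?T → r2=0x10
[2] flags=0010 GT?T → r0=0xab
[3] flags=0110 → (cmp)
[4] flags=0110 HI?F → skip
[5] flags=0110 HI?F → skip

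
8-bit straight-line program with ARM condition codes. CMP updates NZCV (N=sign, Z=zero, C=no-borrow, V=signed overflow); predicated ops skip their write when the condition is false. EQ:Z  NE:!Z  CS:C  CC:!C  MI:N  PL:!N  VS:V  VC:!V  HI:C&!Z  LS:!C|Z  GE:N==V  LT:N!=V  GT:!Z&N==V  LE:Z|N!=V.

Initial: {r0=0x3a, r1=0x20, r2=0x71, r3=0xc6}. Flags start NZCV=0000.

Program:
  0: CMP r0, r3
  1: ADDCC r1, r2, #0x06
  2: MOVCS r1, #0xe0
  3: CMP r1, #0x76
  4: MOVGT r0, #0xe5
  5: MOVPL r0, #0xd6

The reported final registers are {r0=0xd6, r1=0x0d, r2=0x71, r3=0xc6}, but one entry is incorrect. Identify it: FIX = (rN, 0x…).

[0] flags=0000 → (cmp)
[1] flags=0000 CC?T → r1=0x77
[2] flags=0000 CS?F → skip
[3] flags=0010 → (cmp)
[4] flags=0010 GT?T → r0=0xe5
[5] flags=0010 PL?T → r0=0xd6

FIX = (r1, 0x77)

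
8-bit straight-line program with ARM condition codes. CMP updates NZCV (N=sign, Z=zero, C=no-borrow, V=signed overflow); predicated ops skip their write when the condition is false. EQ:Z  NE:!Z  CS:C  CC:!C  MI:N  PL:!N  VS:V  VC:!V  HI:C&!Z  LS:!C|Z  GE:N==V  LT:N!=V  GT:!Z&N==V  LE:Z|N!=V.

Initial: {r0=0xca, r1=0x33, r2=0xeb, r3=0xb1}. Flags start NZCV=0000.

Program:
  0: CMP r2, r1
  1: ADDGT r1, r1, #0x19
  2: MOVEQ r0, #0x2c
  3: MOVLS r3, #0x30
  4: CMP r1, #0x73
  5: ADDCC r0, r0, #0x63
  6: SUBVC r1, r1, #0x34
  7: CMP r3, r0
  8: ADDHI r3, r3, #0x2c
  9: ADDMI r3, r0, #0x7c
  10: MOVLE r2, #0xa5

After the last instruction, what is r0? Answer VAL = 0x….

[0] flags=1010 → (cmp)
[1] flags=1010 GT?F → skip
[2] flags=1010 EQ?F → skip
[3] flags=1010 LS?F → skip
[4] flags=1000 → (cmp)
[5] flags=1000 CC?T → r0=0x2d
[6] flags=1000 VC?T → r1=0xff
[7] flags=1010 → (cmp)
[8] flags=1010 HI?T → r3=0xdd
[9] flags=1010 MI?T → r3=0xa9
[10] flags=1010 LE?T → r2=0xa5

VAL = 0x2d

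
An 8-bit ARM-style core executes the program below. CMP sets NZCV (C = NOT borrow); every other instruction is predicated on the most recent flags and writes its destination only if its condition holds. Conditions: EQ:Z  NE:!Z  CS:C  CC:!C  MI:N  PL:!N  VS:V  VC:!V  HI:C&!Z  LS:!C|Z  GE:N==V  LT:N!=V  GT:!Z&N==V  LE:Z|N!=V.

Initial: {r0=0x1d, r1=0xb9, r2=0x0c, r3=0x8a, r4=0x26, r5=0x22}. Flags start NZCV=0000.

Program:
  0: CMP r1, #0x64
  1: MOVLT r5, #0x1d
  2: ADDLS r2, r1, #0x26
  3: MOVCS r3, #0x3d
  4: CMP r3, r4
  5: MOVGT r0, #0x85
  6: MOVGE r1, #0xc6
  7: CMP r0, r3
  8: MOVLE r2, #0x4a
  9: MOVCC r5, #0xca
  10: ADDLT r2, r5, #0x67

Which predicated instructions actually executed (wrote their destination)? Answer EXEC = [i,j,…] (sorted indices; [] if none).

[0] flags=0011 → (cmp)
[1] flags=0011 LT?T → r5=0x1d
[2] flags=0011 LS?F → skip
[3] flags=0011 CS?T → r3=0x3d
[4] flags=0010 → (cmp)
[5] flags=0010 GT?T → r0=0x85
[6] flags=0010 GE?T → r1=0xc6
[7] flags=0011 → (cmp)
[8] flags=0011 LE?T → r2=0x4a
[9] flags=0011 CC?F → skip
[10] flags=0011 LT?T → r2=0x84

EXEC = [1,3,5,6,8,10]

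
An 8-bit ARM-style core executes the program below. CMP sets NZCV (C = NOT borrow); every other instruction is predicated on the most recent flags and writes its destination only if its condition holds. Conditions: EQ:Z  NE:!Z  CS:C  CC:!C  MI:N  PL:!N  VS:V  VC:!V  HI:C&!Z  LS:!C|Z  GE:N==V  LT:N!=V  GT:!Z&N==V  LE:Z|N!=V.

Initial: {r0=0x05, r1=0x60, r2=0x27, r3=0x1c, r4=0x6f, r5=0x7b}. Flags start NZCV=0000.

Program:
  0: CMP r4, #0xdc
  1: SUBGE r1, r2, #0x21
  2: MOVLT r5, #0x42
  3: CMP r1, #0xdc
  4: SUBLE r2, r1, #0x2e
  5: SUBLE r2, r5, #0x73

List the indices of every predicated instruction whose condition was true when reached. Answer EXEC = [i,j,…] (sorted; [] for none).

[0] flags=1001 → (cmp)
[1] flags=1001 GE?T → r1=0x06
[2] flags=1001 LT?F → skip
[3] flags=0000 → (cmp)
[4] flags=0000 LE?F → skip
[5] flags=0000 LE?F → skip

EXEC = [1]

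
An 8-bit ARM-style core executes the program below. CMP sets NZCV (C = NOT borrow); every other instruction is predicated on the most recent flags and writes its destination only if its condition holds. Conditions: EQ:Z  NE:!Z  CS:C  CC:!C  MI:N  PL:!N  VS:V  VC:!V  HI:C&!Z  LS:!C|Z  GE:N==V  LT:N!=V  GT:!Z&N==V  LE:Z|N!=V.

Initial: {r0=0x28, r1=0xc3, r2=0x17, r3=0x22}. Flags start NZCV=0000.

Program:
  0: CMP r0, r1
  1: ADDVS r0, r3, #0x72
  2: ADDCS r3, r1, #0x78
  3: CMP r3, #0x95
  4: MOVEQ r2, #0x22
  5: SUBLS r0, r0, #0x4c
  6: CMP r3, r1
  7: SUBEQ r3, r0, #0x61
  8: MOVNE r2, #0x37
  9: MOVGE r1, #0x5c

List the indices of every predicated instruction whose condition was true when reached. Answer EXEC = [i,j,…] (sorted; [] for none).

[0] flags=0000 → (cmp)
[1] flags=0000 VS?F → skip
[2] flags=0000 CS?F → skip
[3] flags=1001 → (cmp)
[4] flags=1001 EQ?F → skip
[5] flags=1001 LS?T → r0=0xdc
[6] flags=0000 → (cmp)
[7] flags=0000 EQ?F → skip
[8] flags=0000 NE?T → r2=0x37
[9] flags=0000 GE?T → r1=0x5c

EXEC = [5,8,9]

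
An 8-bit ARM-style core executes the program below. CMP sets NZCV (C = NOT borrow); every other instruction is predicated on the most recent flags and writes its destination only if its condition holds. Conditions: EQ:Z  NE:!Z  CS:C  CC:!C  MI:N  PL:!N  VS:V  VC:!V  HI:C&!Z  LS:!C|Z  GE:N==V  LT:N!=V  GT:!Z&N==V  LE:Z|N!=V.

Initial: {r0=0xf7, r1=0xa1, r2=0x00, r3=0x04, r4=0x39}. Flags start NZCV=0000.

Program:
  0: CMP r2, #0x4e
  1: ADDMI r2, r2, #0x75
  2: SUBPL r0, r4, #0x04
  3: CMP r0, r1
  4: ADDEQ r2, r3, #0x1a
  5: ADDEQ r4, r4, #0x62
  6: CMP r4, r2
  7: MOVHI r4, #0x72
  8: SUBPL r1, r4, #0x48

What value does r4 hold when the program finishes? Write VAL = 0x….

VAL = 0x39

[0] flags=1000 → (cmp)
[1] flags=1000 MI?T → r2=0x75
[2] flags=1000 PL?F → skip
[3] flags=0010 → (cmp)
[4] flags=0010 EQ?F → skip
[5] flags=0010 EQ?F → skip
[6] flags=1000 → (cmp)
[7] flags=1000 HI?F → skip
[8] flags=1000 PL?F → skip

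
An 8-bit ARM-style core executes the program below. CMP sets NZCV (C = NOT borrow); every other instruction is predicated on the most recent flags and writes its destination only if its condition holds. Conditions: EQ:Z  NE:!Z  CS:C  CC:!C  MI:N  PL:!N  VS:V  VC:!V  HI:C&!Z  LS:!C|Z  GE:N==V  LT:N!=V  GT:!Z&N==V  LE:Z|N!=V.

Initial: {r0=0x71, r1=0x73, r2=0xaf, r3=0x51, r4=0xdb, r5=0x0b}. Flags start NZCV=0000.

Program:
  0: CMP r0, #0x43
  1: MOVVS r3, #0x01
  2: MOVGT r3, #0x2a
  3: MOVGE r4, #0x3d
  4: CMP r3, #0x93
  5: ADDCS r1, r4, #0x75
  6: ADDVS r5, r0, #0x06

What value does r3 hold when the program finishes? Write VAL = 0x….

VAL = 0x2a

0: ✓ CMP  NZCV=0010
1: · MOVVS
2: ✓ MOVGT  r3←0x2a
3: ✓ MOVGE  r4←0x3d
4: ✓ CMP  NZCV=1001
5: · ADDCS
6: ✓ ADDVS  r5←0x77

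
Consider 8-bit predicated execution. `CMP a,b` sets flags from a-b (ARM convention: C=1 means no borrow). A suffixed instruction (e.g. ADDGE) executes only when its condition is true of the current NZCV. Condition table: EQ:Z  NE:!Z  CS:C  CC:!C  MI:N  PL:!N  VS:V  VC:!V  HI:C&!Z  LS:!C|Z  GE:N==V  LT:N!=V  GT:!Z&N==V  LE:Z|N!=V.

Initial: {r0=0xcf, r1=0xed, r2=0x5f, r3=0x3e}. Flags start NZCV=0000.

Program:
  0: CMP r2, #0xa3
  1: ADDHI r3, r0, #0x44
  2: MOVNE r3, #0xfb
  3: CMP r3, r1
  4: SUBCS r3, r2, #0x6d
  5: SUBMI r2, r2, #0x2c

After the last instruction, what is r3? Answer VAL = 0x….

[0] flags=1001 → (cmp)
[1] flags=1001 HI?F → skip
[2] flags=1001 NE?T → r3=0xfb
[3] flags=0010 → (cmp)
[4] flags=0010 CS?T → r3=0xf2
[5] flags=0010 MI?F → skip

VAL = 0xf2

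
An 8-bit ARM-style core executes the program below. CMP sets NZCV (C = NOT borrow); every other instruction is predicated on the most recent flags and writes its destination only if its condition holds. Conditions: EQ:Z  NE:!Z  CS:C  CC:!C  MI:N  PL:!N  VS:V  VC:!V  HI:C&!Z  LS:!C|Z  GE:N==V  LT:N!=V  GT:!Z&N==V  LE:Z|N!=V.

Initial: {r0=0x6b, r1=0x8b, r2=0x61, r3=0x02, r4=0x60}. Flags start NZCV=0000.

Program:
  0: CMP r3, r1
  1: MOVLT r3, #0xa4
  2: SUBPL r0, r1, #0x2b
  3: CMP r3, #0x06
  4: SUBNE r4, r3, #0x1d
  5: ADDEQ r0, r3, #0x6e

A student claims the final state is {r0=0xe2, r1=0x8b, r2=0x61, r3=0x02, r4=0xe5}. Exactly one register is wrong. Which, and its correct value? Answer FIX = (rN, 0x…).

FIX = (r0, 0x60)

0: ✓ CMP  NZCV=0000
1: · MOVLT
2: ✓ SUBPL  r0←0x60
3: ✓ CMP  NZCV=1000
4: ✓ SUBNE  r4←0xe5
5: · ADDEQ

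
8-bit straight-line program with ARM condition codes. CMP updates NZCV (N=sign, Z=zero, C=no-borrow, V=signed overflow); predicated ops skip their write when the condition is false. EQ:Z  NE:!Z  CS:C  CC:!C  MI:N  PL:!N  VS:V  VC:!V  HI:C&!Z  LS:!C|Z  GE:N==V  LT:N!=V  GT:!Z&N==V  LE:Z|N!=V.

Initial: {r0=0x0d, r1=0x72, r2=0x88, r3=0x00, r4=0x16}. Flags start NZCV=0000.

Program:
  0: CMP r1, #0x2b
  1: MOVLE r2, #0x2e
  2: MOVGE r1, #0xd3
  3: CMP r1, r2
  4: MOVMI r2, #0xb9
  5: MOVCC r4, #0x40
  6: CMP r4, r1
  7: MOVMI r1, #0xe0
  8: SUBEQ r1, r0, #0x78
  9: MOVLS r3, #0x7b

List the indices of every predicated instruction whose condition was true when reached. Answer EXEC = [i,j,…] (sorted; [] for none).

0: ✓ CMP  NZCV=0010
1: · MOVLE
2: ✓ MOVGE  r1←0xd3
3: ✓ CMP  NZCV=0010
4: · MOVMI
5: · MOVCC
6: ✓ CMP  NZCV=0000
7: · MOVMI
8: · SUBEQ
9: ✓ MOVLS  r3←0x7b

EXEC = [2,9]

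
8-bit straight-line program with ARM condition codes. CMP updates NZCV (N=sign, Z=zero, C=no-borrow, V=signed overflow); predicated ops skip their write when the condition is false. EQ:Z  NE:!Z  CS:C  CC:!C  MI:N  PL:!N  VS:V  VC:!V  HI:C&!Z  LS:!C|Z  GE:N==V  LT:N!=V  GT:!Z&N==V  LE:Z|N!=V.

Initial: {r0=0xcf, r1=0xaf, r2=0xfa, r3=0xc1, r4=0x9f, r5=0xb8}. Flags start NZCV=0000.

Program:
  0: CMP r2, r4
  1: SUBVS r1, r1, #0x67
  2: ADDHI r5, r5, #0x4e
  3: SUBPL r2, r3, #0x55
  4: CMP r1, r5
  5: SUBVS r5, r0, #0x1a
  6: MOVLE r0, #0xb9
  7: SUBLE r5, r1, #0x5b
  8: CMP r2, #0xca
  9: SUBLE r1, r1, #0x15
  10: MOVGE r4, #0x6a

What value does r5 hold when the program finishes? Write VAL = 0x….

VAL = 0x54

[0] flags=0010 → (cmp)
[1] flags=0010 VS?F → skip
[2] flags=0010 HI?T → r5=0x06
[3] flags=0010 PL?T → r2=0x6c
[4] flags=1010 → (cmp)
[5] flags=1010 VS?F → skip
[6] flags=1010 LE?T → r0=0xb9
[7] flags=1010 LE?T → r5=0x54
[8] flags=1001 → (cmp)
[9] flags=1001 LE?F → skip
[10] flags=1001 GE?T → r4=0x6a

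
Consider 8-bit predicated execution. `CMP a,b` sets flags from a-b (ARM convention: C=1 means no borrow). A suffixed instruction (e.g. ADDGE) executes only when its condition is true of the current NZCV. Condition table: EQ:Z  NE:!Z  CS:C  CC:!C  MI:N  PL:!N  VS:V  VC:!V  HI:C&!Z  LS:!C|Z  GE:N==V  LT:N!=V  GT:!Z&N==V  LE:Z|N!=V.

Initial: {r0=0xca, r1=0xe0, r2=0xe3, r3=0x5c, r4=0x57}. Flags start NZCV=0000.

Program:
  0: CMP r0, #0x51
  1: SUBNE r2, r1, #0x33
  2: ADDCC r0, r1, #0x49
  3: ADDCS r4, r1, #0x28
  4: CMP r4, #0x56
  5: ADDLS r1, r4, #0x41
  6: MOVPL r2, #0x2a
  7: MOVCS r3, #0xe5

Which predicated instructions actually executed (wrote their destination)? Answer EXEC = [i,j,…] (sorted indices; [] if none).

EXEC = [1,3,5]

0: ✓ CMP  NZCV=0011
1: ✓ SUBNE  r2←0xad
2: · ADDCC
3: ✓ ADDCS  r4←0x08
4: ✓ CMP  NZCV=1000
5: ✓ ADDLS  r1←0x49
6: · MOVPL
7: · MOVCS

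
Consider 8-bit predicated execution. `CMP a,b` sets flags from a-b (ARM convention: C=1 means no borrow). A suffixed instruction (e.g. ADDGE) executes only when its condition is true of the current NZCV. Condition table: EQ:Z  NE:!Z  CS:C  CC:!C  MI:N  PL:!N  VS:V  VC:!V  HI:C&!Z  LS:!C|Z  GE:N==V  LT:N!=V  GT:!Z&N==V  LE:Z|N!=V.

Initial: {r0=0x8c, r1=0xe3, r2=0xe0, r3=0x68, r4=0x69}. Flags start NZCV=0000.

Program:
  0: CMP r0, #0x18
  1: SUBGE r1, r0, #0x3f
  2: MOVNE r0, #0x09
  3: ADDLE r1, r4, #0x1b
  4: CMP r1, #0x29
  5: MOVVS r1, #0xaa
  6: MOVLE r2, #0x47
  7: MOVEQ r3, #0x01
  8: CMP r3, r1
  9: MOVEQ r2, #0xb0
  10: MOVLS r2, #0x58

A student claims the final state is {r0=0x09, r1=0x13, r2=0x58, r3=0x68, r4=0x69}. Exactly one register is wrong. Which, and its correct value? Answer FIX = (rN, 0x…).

FIX = (r1, 0xaa)

0: ✓ CMP  NZCV=0011
1: · SUBGE
2: ✓ MOVNE  r0←0x09
3: ✓ ADDLE  r1←0x84
4: ✓ CMP  NZCV=0011
5: ✓ MOVVS  r1←0xaa
6: ✓ MOVLE  r2←0x47
7: · MOVEQ
8: ✓ CMP  NZCV=1001
9: · MOVEQ
10: ✓ MOVLS  r2←0x58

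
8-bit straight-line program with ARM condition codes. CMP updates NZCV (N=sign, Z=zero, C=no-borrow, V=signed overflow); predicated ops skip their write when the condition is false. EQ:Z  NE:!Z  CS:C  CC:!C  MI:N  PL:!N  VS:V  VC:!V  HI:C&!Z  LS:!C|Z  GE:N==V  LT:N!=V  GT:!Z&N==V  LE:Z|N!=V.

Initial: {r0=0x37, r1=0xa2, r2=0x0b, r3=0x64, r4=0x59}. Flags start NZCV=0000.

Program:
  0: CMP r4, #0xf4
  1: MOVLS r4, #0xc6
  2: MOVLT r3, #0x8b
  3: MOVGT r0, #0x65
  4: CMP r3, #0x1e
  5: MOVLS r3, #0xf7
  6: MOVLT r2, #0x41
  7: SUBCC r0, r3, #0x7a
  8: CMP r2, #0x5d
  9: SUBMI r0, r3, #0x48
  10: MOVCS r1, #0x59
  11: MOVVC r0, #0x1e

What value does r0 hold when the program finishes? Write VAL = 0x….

VAL = 0x1e

[0] flags=0000 → (cmp)
[1] flags=0000 LS?T → r4=0xc6
[2] flags=0000 LT?F → skip
[3] flags=0000 GT?T → r0=0x65
[4] flags=0010 → (cmp)
[5] flags=0010 LS?F → skip
[6] flags=0010 LT?F → skip
[7] flags=0010 CC?F → skip
[8] flags=1000 → (cmp)
[9] flags=1000 MI?T → r0=0x1c
[10] flags=1000 CS?F → skip
[11] flags=1000 VC?T → r0=0x1e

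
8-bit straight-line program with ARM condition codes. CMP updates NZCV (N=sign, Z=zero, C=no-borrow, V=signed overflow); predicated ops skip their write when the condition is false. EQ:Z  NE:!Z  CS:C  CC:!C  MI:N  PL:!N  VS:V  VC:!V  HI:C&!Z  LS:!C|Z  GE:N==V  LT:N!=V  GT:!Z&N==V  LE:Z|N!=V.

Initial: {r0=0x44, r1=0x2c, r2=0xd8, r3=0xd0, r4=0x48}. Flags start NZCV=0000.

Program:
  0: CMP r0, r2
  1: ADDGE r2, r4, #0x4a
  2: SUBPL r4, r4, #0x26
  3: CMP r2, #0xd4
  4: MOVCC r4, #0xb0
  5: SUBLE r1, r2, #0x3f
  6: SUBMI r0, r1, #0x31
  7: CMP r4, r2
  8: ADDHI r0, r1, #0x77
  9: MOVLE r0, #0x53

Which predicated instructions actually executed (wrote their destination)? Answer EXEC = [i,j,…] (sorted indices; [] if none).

[0] flags=0000 → (cmp)
[1] flags=0000 GE?T → r2=0x92
[2] flags=0000 PL?T → r4=0x22
[3] flags=1000 → (cmp)
[4] flags=1000 CC?T → r4=0xb0
[5] flags=1000 LE?T → r1=0x53
[6] flags=1000 MI?T → r0=0x22
[7] flags=0010 → (cmp)
[8] flags=0010 HI?T → r0=0xca
[9] flags=0010 LE?F → skip

EXEC = [1,2,4,5,6,8]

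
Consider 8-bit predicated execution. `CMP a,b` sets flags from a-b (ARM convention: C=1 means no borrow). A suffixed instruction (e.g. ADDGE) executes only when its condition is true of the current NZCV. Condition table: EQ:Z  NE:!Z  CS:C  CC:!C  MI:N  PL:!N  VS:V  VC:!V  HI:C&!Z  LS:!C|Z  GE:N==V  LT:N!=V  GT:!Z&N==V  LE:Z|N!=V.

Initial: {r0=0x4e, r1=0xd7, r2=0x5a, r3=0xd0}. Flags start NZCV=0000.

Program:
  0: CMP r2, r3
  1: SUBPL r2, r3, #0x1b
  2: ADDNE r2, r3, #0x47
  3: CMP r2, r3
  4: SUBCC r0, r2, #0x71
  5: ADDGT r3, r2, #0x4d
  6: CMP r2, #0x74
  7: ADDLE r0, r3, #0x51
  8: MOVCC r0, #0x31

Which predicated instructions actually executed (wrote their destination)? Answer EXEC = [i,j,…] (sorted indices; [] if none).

EXEC = [2,4,5,7,8]

[0] flags=1001 → (cmp)
[1] flags=1001 PL?F → skip
[2] flags=1001 NE?T → r2=0x17
[3] flags=0000 → (cmp)
[4] flags=0000 CC?T → r0=0xa6
[5] flags=0000 GT?T → r3=0x64
[6] flags=1000 → (cmp)
[7] flags=1000 LE?T → r0=0xb5
[8] flags=1000 CC?T → r0=0x31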